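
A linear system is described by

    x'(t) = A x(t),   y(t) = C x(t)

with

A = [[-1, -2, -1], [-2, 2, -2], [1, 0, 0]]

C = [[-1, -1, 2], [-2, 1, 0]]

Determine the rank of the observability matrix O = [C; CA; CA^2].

3

CA = [[5, 0, 3], [0, 6, 0]]
CA^2 = [[-2, -10, -5], [-12, 12, -12]]
Observability matrix O = [C; CA; CA^2] = [[-1, -1, 2], [-2, 1, 0], [5, 0, 3], [0, 6, 0], [-2, -10, -5], [-12, 12, -12]]
Take the 3×3 submatrix of O formed by rows 1, 2, 3: [[-1, -1, 2], [-2, 1, 0], [5, 0, 3]]. Its determinant is (-1)·(1·3 - 0·0) - (-1)·((-2)·3 - 0·5) + 2·((-2)·0 - 1·5) = (-1)·3 - (-1)·(-6) + 2·(-5) = -19 ≠ 0.
So rank(O) ≥ 3; since O has 3 columns, rank(O) = 3.
rank(O) = 3 = n, so the pair (A, C) is completely observable.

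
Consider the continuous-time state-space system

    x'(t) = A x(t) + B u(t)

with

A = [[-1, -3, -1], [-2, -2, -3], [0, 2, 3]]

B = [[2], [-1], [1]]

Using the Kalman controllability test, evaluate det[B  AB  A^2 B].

112

AB = [[0], [-5], [1]]
A^2B = [[14], [7], [-7]]
Controllability matrix C = [B  AB  A^2B] = [[2, 0, 14], [-1, -5, 7], [1, 1, -7]]
Expanding along the first row, det(C) = 2·((-5)·(-7) - 7·1) - 0·((-1)·(-7) - 7·1) + 14·((-1)·1 - (-5)·1) = 2·28 - 0·0 + 14·4 = 112
Since det(C) ≠ 0, rank(C) = 3 and the system is completely controllable.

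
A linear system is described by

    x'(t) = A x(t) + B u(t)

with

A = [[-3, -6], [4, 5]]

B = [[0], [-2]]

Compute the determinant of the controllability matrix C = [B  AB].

24

AB = [[12], [-10]]
Controllability matrix C = [B  AB] = [[0, 12], [-2, -10]]
det(C) = 0·(-10) - 12·(-2) = 0 - (-24) = 24
Since det(C) ≠ 0, rank(C) = 2 and the system is completely controllable.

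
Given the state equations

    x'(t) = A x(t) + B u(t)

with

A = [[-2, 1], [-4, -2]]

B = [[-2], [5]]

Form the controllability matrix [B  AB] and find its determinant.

AB = [[9], [-2]]
Controllability matrix C = [B  AB] = [[-2, 9], [5, -2]]
det(C) = (-2)·(-2) - 9·5 = 4 - 45 = -41
Since det(C) ≠ 0, rank(C) = 2 and the system is completely controllable.

-41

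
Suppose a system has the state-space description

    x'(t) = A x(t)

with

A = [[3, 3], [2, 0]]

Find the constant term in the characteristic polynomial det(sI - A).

For a 2×2 matrix, det(sI - A) = s^2 - (tr A)s + det A.
tr A = 3, det A = -6.
So p(s) = s^2 - 3s - 6.
The constant term is -6.

-6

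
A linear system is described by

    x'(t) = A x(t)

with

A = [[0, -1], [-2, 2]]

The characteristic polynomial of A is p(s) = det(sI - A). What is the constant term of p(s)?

-2

For a 2×2 matrix, det(sI - A) = s^2 - (tr A)s + det A.
tr A = 2, det A = -2.
So p(s) = s^2 - 2s - 2.
The constant term is -2.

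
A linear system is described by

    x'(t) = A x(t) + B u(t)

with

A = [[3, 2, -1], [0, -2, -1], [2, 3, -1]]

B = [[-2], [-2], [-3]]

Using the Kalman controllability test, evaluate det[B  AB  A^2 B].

AB = [[-7], [7], [-7]]
A^2B = [[0], [-7], [14]]
Controllability matrix C = [B  AB  A^2B] = [[-2, -7, 0], [-2, 7, -7], [-3, -7, 14]]
Expanding along the first row, det(C) = (-2)·(7·14 - (-7)·(-7)) - (-7)·((-2)·14 - (-7)·(-3)) + 0·((-2)·(-7) - 7·(-3)) = (-2)·49 - (-7)·(-49) + 0·35 = -441
Since det(C) ≠ 0, rank(C) = 3 and the system is completely controllable.

-441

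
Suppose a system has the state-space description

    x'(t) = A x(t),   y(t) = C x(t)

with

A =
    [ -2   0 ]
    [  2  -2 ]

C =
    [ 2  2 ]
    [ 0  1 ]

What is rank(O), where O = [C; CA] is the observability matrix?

CA = [[0, -4], [2, -2]]
Observability matrix O = [C; CA] = [[2, 2], [0, 1], [0, -4], [2, -2]]
Take the 2×2 submatrix of O formed by rows 1, 2: [[2, 2], [0, 1]]. Its determinant is 2·1 - 2·0 = 2 - 0 = 2 ≠ 0.
So rank(O) ≥ 2; since O has 2 columns, rank(O) = 2.
rank(O) = 2 = n, so the pair (A, C) is completely observable.

2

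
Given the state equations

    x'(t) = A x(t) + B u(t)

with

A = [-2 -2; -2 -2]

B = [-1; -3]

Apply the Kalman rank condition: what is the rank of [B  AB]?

2

AB = [[8], [8]]
Controllability matrix C = [B  AB] = [[-1, 8], [-3, 8]]
det(C) = (-1)·8 - 8·(-3) = -8 - (-24) = 16 ≠ 0, so rank(C) = 2.
rank(C) = 2 = n, so the pair (A, B) is completely controllable.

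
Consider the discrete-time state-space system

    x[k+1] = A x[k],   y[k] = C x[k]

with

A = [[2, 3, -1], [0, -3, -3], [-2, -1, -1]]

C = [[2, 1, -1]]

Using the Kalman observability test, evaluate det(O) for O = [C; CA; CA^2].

CA = [[6, 4, -4]]
CA^2 = [[20, 10, -14]]
Observability matrix O = [C; CA; CA^2] = [[2, 1, -1], [6, 4, -4], [20, 10, -14]]
Expanding along the first row, det(O) = 2·(4·(-14) - (-4)·10) - 1·(6·(-14) - (-4)·20) + (-1)·(6·10 - 4·20) = 2·(-16) - 1·(-4) + (-1)·(-20) = -8
Since det(O) ≠ 0, rank(O) = 3 and the system is completely observable.

-8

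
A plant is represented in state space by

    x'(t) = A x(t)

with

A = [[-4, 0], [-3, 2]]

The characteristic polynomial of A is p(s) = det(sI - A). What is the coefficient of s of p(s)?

For a 2×2 matrix, det(sI - A) = s^2 - (tr A)s + det A.
tr A = -2, det A = -8.
So p(s) = s^2 + 2s - 8.
The coefficient of s is 2.

2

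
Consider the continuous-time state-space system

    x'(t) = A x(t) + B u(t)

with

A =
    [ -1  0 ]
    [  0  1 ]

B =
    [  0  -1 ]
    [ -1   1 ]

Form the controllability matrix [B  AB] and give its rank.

2

AB = [[0, 1], [-1, 1]]
Controllability matrix C = [B  AB] = [[0, -1, 0, 1], [-1, 1, -1, 1]]
Take the 2×2 submatrix of C formed by columns 1, 2: [[0, -1], [-1, 1]]. Its determinant is 0·1 - (-1)·(-1) = 0 - 1 = -1 ≠ 0.
So rank(C) ≥ 2; since C has 2 rows, rank(C) = 2.
rank(C) = 2 = n, so the pair (A, B) is completely controllable.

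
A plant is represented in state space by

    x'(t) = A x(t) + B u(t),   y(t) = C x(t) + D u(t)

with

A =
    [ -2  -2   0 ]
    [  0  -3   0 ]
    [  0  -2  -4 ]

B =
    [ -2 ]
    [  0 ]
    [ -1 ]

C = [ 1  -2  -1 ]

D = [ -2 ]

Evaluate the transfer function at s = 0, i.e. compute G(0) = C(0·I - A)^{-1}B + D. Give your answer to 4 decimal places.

-2.7500

G(0) = C(-A)^{-1}B + D = -C A^{-1} B + D.
det A = -24, so A^{-1} = (1/-24)·adj(A) = [[-1/2, 1/3, 0], [0, -1/3, 0], [0, 1/6, -1/4]]
A^{-1} B = [1, 0, 1/4]^T
C A^{-1} B = 3/4
G(0) = D - C A^{-1} B = -2 - (3/4) = -11/4 ≈ -2.7500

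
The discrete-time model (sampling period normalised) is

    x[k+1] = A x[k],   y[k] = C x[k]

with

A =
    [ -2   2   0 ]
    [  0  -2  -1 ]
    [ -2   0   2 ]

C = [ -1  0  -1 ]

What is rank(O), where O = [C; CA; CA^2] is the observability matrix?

3

CA = [[4, -2, -2]]
CA^2 = [[-4, 12, -2]]
Observability matrix O = [C; CA; CA^2] = [[-1, 0, -1], [4, -2, -2], [-4, 12, -2]]
det(O) = (-1)·((-2)·(-2) - (-2)·12) - 0·(4·(-2) - (-2)·(-4)) + (-1)·(4·12 - (-2)·(-4)) = (-1)·28 - 0·(-16) + (-1)·40 = -68 ≠ 0, so rank(O) = 3.
rank(O) = 3 = n, so the pair (A, C) is completely observable.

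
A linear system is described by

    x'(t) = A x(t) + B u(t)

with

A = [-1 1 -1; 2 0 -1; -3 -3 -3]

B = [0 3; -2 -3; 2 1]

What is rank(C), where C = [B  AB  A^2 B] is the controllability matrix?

AB = [[-4, -7], [-2, 5], [0, -3]]
A^2B = [[2, 15], [-8, -11], [18, 15]]
Controllability matrix C = [B  AB  A^2B] = [[0, 3, -4, -7, 2, 15], [-2, -3, -2, 5, -8, -11], [2, 1, 0, -3, 18, 15]]
Take the 3×3 submatrix of C formed by columns 1, 2, 3: [[0, 3, -4], [-2, -3, -2], [2, 1, 0]]. Its determinant is 0·((-3)·0 - (-2)·1) - 3·((-2)·0 - (-2)·2) + (-4)·((-2)·1 - (-3)·2) = 0·2 - 3·4 + (-4)·4 = -28 ≠ 0.
So rank(C) ≥ 3; since C has 3 rows, rank(C) = 3.
rank(C) = 3 = n, so the pair (A, B) is completely controllable.

3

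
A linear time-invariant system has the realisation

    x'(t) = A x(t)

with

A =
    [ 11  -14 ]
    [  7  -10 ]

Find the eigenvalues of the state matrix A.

-3, 4

det(sI - A) = s^2 - (tr A)s + det A, with tr A = 11 + (-10) = 1 and det A = 11·(-10) - (-14)·7 = -110 - (-98) = -12.
So p(s) = det(sI - A) = s^2 - s - 12.
Factor s^2 - s - 12: two numbers with sum 1 and product -12 are 4 and -3, so s^2 - s - 12 = (s - 4)(s + 3).
Hence p(s) = (s - 4) (s + 3), with roots -3, 4.
At least one eigenvalue has non-negative real part, so the system is not asymptotically stable.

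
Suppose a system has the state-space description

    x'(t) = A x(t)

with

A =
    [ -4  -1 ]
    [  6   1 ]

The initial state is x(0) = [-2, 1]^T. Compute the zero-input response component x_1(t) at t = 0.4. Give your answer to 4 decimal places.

-0.2357

det(sI - A) = s^2 - (tr A)s + det A, with tr A = (-4) + 1 = -3 and det A = (-4)·1 - (-1)·6 = -4 - (-6) = 2.
So p(s) = det(sI - A) = s^2 + 3s + 2.
Factor s^2 + 3s + 2: two numbers with sum -3 and product 2 are -1 and -2, so s^2 + 3s + 2 = (s + 1)(s + 2).
Hence p(s) = (s + 1) (s + 2), with roots -2, -1.
The eigenvalues -2, -1 are distinct and real, so A is diagonalisable and x(t) = e^{At} x(0) = V diag(e^{λ_i t}) V^{-1} x(0), where the columns of V are the eigenvectors.
λ = -2: A - (-2)I = [[-2, -1], [6, 3]]. Row 1 gives (-2)·v1 + (-1)·v2 = 0, so take v_1 = [1, -2]^T.
λ = -1: A - (-1)I = [[-3, -1], [6, 2]]. Row 1 gives (-3)·v1 + (-1)·v2 = 0, so take v_2 = [1, -3]^T.
V = [v_1 v_2] = [[1, 1], [-2, -3]] has det V = -1, so V^{-1} = adj(V)/det V = [[3, 1], [-2, -1]].
Modal coordinates z(0) = V^{-1} x(0): 3·(-2) + 1·1 = -5; (-2)·(-2) + (-1)·1 = 3; so z(0) = [-5, 3]^T.
x_1(t) = Σ_i (v_i)_1 · z_i(0) · e^{λ_i t} (row 1 of V times the modal terms).
x_1(0.4) = 1·(-5)·e^{-2·0.4} + 1·3·e^{-1·0.4} = (-5)·0.449329 + 3·0.670320 = -0.2357.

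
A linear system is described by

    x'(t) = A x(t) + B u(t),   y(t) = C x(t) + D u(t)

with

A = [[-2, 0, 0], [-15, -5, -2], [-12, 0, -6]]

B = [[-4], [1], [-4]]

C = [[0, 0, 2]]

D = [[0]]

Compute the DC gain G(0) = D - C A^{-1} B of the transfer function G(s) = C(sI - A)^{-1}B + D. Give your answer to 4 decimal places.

G(0) = C(-A)^{-1}B + D = -C A^{-1} B + D.
det A = -60, so A^{-1} = (1/-60)·adj(A) = [[-1/2, 0, 0], [11/10, -1/5, 1/15], [1, 0, -1/6]]
A^{-1} B = [2, -73/15, -10/3]^T
C A^{-1} B = -20/3
G(0) = D - C A^{-1} B = 0 - (-20/3) = 20/3 ≈ 6.6667

6.6667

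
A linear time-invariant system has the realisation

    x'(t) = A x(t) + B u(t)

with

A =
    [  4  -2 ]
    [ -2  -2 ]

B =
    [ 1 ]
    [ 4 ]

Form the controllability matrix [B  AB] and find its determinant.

AB = [[-4], [-10]]
Controllability matrix C = [B  AB] = [[1, -4], [4, -10]]
det(C) = 1·(-10) - (-4)·4 = -10 - (-16) = 6
Since det(C) ≠ 0, rank(C) = 2 and the system is completely controllable.

6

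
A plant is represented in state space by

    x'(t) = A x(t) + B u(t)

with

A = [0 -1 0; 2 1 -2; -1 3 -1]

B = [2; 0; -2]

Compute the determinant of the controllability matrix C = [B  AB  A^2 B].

AB = [[0], [8], [0]]
A^2B = [[-8], [8], [24]]
Controllability matrix C = [B  AB  A^2B] = [[2, 0, -8], [0, 8, 8], [-2, 0, 24]]
Expanding along the first row, det(C) = 2·(8·24 - 8·0) - 0·(0·24 - 8·(-2)) + (-8)·(0·0 - 8·(-2)) = 2·192 - 0·16 + (-8)·16 = 256
Since det(C) ≠ 0, rank(C) = 3 and the system is completely controllable.

256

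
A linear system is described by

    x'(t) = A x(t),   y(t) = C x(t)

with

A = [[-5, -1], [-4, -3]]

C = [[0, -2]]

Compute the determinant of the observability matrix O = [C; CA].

CA = [[8, 6]]
Observability matrix O = [C; CA] = [[0, -2], [8, 6]]
det(O) = 0·6 - (-2)·8 = 0 - (-16) = 16
Since det(O) ≠ 0, rank(O) = 2 and the system is completely observable.

16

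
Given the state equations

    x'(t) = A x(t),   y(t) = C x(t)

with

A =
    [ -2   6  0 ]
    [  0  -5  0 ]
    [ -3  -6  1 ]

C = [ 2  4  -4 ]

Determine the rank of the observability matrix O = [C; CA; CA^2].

CA = [[8, 16, -4]]
CA^2 = [[-4, -8, -4]]
Observability matrix O = [C; CA; CA^2] = [[2, 4, -4], [8, 16, -4], [-4, -8, -4]]
The columns c1, c2, c3 of O are linearly dependent: -2·c1 + c2 = 0 (check each entry), so rank(O) ≤ 2.
The 2×2 minor from rows 1, 2, columns 1, 3 is 2·(-4) - (-4)·8 = -8 - (-32) = 24 ≠ 0, so rank(O) = 2.
rank(O) = 2 < n = 3, so the pair (A, C) is not completely observable.

2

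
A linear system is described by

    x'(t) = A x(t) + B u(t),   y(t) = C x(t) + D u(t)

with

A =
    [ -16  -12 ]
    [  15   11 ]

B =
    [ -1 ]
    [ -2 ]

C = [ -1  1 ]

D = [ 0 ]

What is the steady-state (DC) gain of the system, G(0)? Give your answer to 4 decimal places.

G(0) = C(-A)^{-1}B + D = -C A^{-1} B + D.
det A = 4, so A^{-1} = (1/4)·adj(A) = [[11/4, 3], [-15/4, -4]]
A^{-1} B = [-35/4, 47/4]^T
C A^{-1} B = 41/2
G(0) = D - C A^{-1} B = 0 - (41/2) = -41/2 ≈ -20.5000

-20.5000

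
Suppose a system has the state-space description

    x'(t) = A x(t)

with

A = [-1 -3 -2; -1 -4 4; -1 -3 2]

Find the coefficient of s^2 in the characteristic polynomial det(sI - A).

Expand det(sI - A) for the 3×3 matrix.
p(s) = s^3 + 3s^2 + s - 4.
(Check: constant term = det(-A) = (-1)^3 det A = -4; coefficient of s^2 = -tr A = 3.)
The coefficient of s^2 is 3.

3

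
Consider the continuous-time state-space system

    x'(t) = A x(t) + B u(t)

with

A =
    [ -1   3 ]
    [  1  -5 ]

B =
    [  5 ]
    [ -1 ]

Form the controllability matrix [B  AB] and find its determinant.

AB = [[-8], [10]]
Controllability matrix C = [B  AB] = [[5, -8], [-1, 10]]
det(C) = 5·10 - (-8)·(-1) = 50 - 8 = 42
Since det(C) ≠ 0, rank(C) = 2 and the system is completely controllable.

42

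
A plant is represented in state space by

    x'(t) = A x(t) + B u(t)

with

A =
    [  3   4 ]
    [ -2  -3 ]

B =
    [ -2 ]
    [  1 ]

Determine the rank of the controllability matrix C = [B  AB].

AB = [[-2], [1]]
Controllability matrix C = [B  AB] = [[-2, -2], [1, 1]]
Every column of C is a scalar multiple of column 1 = [-2, 1] (multipliers 1, 1), so the columns span a one-dimensional space.
C ≠ 0, hence rank(C) = 1.
rank(C) = 1 < n = 2, so the pair (A, B) is not completely controllable.

1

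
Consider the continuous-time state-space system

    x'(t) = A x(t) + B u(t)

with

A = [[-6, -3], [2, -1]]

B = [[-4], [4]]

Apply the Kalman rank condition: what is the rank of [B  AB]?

1

AB = [[12], [-12]]
Controllability matrix C = [B  AB] = [[-4, 12], [4, -12]]
Every column of C is a scalar multiple of column 1 = [-4, 4] (multipliers 1, -3), so the columns span a one-dimensional space.
C ≠ 0, hence rank(C) = 1.
rank(C) = 1 < n = 2, so the pair (A, B) is not completely controllable.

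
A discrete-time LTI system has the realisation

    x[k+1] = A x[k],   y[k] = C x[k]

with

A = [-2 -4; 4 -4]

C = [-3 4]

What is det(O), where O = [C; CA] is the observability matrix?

-76

CA = [[22, -4]]
Observability matrix O = [C; CA] = [[-3, 4], [22, -4]]
det(O) = (-3)·(-4) - 4·22 = 12 - 88 = -76
Since det(O) ≠ 0, rank(O) = 2 and the system is completely observable.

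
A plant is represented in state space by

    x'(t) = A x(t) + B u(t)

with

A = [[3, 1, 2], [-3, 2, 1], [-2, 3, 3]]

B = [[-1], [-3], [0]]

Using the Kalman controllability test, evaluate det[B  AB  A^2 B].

-500

AB = [[-6], [-3], [-7]]
A^2B = [[-35], [5], [-18]]
Controllability matrix C = [B  AB  A^2B] = [[-1, -6, -35], [-3, -3, 5], [0, -7, -18]]
Expanding along the first row, det(C) = (-1)·((-3)·(-18) - 5·(-7)) - (-6)·((-3)·(-18) - 5·0) + (-35)·((-3)·(-7) - (-3)·0) = (-1)·89 - (-6)·54 + (-35)·21 = -500
Since det(C) ≠ 0, rank(C) = 3 and the system is completely controllable.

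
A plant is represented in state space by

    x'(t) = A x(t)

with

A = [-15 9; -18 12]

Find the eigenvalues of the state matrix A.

-6, 3

det(sI - A) = s^2 - (tr A)s + det A, with tr A = (-15) + 12 = -3 and det A = (-15)·12 - 9·(-18) = -180 - (-162) = -18.
So p(s) = det(sI - A) = s^2 + 3s - 18.
Factor s^2 + 3s - 18: two numbers with sum -3 and product -18 are 3 and -6, so s^2 + 3s - 18 = (s - 3)(s + 6).
Hence p(s) = (s - 3) (s + 6), with roots -6, 3.
At least one eigenvalue has non-negative real part, so the system is not asymptotically stable.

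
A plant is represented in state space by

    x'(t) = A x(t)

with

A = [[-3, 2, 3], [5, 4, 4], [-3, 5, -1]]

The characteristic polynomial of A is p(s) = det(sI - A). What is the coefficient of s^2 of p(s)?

0

Expand det(sI - A) for the 3×3 matrix.
p(s) = s^3 - 34s - 169.
(Check: constant term = det(-A) = (-1)^3 det A = -169; coefficient of s^2 = -tr A = 0.)
The coefficient of s^2 is 0.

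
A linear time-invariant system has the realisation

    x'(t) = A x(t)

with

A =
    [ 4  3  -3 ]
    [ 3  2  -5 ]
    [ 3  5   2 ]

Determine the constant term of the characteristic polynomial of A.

-26

Expand det(sI - A) for the 3×3 matrix.
p(s) = s^3 - 8s^2 + 45s - 26.
(Check: constant term = det(-A) = (-1)^3 det A = -26; coefficient of s^2 = -tr A = -8.)
The constant term is -26.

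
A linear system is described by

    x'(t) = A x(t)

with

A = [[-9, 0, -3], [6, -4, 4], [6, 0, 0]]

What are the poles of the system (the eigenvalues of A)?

det(sI - A) = s^3 - (tr A)s^2 + (M11 + M22 + M33)s - det A, where Mii is the 2×2 principal minor of A obtained by deleting row i and column i.
tr A = (-9) + (-4) + 0 = -13; M11 = (-4)·0 - 4·0 = 0 - 0 = 0; M22 = (-9)·0 - (-3)·6 = 0 - (-18) = 18; M33 = (-9)·(-4) - 0·6 = 36 - 0 = 36; sum of minors = 54.
det A = (-9)·((-4)·0 - 4·0) - 0·(6·0 - 4·6) + (-3)·(6·0 - (-4)·6) = (-9)·0 - 0·(-24) + (-3)·24 = -72.
So p(s) = det(sI - A) = s^3 + 13s^2 + 54s + 72.
Rational-root test: any integer root divides 72. Testing small divisors, s = -3 works: p(-3) = -27 + 117 + (-162) + 72 = 0, so (s + 3) is a factor.
Dividing, p(s) = (s + 3)(s^2 + 10s + 24).
Factor s^2 + 10s + 24: two numbers with sum -10 and product 24 are -4 and -6, so s^2 + 10s + 24 = (s + 4)(s + 6).
Hence p(s) = (s + 3) (s + 4) (s + 6), with roots -6, -4, -3.
All eigenvalues have negative real part, so the system is asymptotically stable.

-6, -4, -3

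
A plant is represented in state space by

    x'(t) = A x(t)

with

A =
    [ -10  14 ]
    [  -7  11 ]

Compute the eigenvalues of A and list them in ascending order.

-3, 4

det(sI - A) = s^2 - (tr A)s + det A, with tr A = (-10) + 11 = 1 and det A = (-10)·11 - 14·(-7) = -110 - (-98) = -12.
So p(s) = det(sI - A) = s^2 - s - 12.
Factor s^2 - s - 12: two numbers with sum 1 and product -12 are 4 and -3, so s^2 - s - 12 = (s - 4)(s + 3).
Hence p(s) = (s - 4) (s + 3), with roots -3, 4.
At least one eigenvalue has non-negative real part, so the system is not asymptotically stable.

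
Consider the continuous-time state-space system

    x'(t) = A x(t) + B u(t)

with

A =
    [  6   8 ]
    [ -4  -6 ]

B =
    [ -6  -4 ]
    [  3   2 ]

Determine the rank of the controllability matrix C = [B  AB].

AB = [[-12, -8], [6, 4]]
Controllability matrix C = [B  AB] = [[-6, -4, -12, -8], [3, 2, 6, 4]]
Every column of C is a scalar multiple of column 1 = [-6, 3] (multipliers 1, 2/3, 2, 4/3), so the columns span a one-dimensional space.
C ≠ 0, hence rank(C) = 1.
rank(C) = 1 < n = 2, so the pair (A, B) is not completely controllable.

1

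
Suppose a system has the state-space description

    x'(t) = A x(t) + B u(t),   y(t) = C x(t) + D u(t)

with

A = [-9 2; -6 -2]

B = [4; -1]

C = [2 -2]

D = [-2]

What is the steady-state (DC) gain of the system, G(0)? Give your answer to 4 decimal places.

0.6000

G(0) = C(-A)^{-1}B + D = -C A^{-1} B + D.
det A = 30, so A^{-1} = (1/30)·adj(A) = [[-1/15, -1/15], [1/5, -3/10]]
A^{-1} B = [-1/5, 11/10]^T
C A^{-1} B = -13/5
G(0) = D - C A^{-1} B = -2 - (-13/5) = 3/5 ≈ 0.6000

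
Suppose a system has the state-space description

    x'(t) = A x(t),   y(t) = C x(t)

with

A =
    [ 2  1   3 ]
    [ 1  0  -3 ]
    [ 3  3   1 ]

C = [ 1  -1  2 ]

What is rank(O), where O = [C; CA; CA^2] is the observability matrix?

3

CA = [[7, 7, 8]]
CA^2 = [[45, 31, 8]]
Observability matrix O = [C; CA; CA^2] = [[1, -1, 2], [7, 7, 8], [45, 31, 8]]
det(O) = 1·(7·8 - 8·31) - (-1)·(7·8 - 8·45) + 2·(7·31 - 7·45) = 1·(-192) - (-1)·(-304) + 2·(-98) = -692 ≠ 0, so rank(O) = 3.
rank(O) = 3 = n, so the pair (A, C) is completely observable.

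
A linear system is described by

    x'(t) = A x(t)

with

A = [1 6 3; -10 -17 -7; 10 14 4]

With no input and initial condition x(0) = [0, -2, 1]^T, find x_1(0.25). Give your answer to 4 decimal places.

-0.7324

det(sI - A) = s^3 - (tr A)s^2 + (M11 + M22 + M33)s - det A, where Mii is the 2×2 principal minor of A obtained by deleting row i and column i.
tr A = 1 + (-17) + 4 = -12; M11 = (-17)·4 - (-7)·14 = -68 - (-98) = 30; M22 = 1·4 - 3·10 = 4 - 30 = -26; M33 = 1·(-17) - 6·(-10) = -17 - (-60) = 43; sum of minors = 47.
det A = 1·((-17)·4 - (-7)·14) - 6·((-10)·4 - (-7)·10) + 3·((-10)·14 - (-17)·10) = 1·30 - 6·30 + 3·30 = -60.
So p(s) = det(sI - A) = s^3 + 12s^2 + 47s + 60.
Rational-root test: any integer root divides 60. Testing small divisors, s = -3 works: p(-3) = -27 + 108 + (-141) + 60 = 0, so (s + 3) is a factor.
Dividing, p(s) = (s + 3)(s^2 + 9s + 20).
Factor s^2 + 9s + 20: two numbers with sum -9 and product 20 are -4 and -5, so s^2 + 9s + 20 = (s + 4)(s + 5).
Hence p(s) = (s + 3) (s + 4) (s + 5), with roots -5, -4, -3.
The eigenvalues -5, -4, -3 are distinct and real, so A is diagonalisable and x(t) = e^{At} x(0) = V diag(e^{λ_i t}) V^{-1} x(0), where the columns of V are the eigenvectors.
λ = -5: A - (-5)I = [[6, 6, 3], [-10, -12, -7], [10, 14, 9]]. v must be orthogonal to every row; (row 1) × (row 2) = [-6, 12, -12], so take v_1 = [-1, 2, -2]^T.
λ = -4: A - (-4)I = [[5, 6, 3], [-10, -13, -7], [10, 14, 8]]. v must be orthogonal to every row; (row 1) × (row 2) = [-3, 5, -5], so take v_2 = [3, -5, 5]^T.
λ = -3: A - (-3)I = [[4, 6, 3], [-10, -14, -7], [10, 14, 7]]. v must be orthogonal to every row; (row 1) × (row 2) = [0, -2, 4], so take v_3 = [0, -1, 2]^T.
V = [v_1 v_2 v_3] = [[-1, 3, 0], [2, -5, -1], [-2, 5, 2]] has det V = -1, so V^{-1} = adj(V)/det V = [[5, 6, 3], [2, 2, 1], [0, 1, 1]].
Modal coordinates z(0) = V^{-1} x(0): 5·0 + 6·(-2) + 3·1 = -9; 2·0 + 2·(-2) + 1·1 = -3; 0·0 + 1·(-2) + 1·1 = -1; so z(0) = [-9, -3, -1]^T.
x_1(t) = Σ_i (v_i)_1 · z_i(0) · e^{λ_i t} (row 1 of V times the modal terms).
x_1(0.25) = (-1)·(-9)·e^{-5·0.25} + 3·(-3)·e^{-4·0.25} + 0·(-1)·e^{-3·0.25} = 9·0.286505 + (-9)·0.367879 + 0·0.472367 = -0.7324.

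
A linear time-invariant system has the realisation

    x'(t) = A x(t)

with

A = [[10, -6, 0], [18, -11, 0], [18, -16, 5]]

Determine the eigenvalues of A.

-2, 1, 5

det(sI - A) = s^3 - (tr A)s^2 + (M11 + M22 + M33)s - det A, where Mii is the 2×2 principal minor of A obtained by deleting row i and column i.
tr A = 10 + (-11) + 5 = 4; M11 = (-11)·5 - 0·(-16) = -55 - 0 = -55; M22 = 10·5 - 0·18 = 50 - 0 = 50; M33 = 10·(-11) - (-6)·18 = -110 - (-108) = -2; sum of minors = -7.
det A = 10·((-11)·5 - 0·(-16)) - (-6)·(18·5 - 0·18) + 0·(18·(-16) - (-11)·18) = 10·(-55) - (-6)·90 + 0·(-90) = -10.
So p(s) = det(sI - A) = s^3 - 4s^2 - 7s + 10.
Rational-root test: any integer root divides 10. Testing small divisors, s = 1 works: p(1) = 1 + (-4) + (-7) + 10 = 0, so (s - 1) is a factor.
Dividing, p(s) = (s - 1)(s^2 - 3s - 10).
Factor s^2 - 3s - 10: two numbers with sum 3 and product -10 are 5 and -2, so s^2 - 3s - 10 = (s - 5)(s + 2).
Hence p(s) = (s - 5) (s - 1) (s + 2), with roots -2, 1, 5.
At least one eigenvalue has non-negative real part, so the system is not asymptotically stable.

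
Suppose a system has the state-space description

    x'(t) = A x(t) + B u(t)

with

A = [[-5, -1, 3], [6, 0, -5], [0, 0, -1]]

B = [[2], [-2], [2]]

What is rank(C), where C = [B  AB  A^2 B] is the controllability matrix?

AB = [[-2], [2], [-2]]
A^2B = [[2], [-2], [2]]
Controllability matrix C = [B  AB  A^2B] = [[2, -2, 2], [-2, 2, -2], [2, -2, 2]]
Every column of C is a scalar multiple of column 1 = [2, -2, 2] (multipliers 1, -1, 1), so the columns span a one-dimensional space.
C ≠ 0, hence rank(C) = 1.
rank(C) = 1 < n = 3, so the pair (A, B) is not completely controllable.

1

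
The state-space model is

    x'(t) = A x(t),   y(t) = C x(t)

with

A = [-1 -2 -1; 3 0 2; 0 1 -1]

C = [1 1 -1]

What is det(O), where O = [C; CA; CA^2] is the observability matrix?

69

CA = [[2, -3, 2]]
CA^2 = [[-11, -2, -10]]
Observability matrix O = [C; CA; CA^2] = [[1, 1, -1], [2, -3, 2], [-11, -2, -10]]
Expanding along the first row, det(O) = 1·((-3)·(-10) - 2·(-2)) - 1·(2·(-10) - 2·(-11)) + (-1)·(2·(-2) - (-3)·(-11)) = 1·34 - 1·2 + (-1)·(-37) = 69
Since det(O) ≠ 0, rank(O) = 3 and the system is completely observable.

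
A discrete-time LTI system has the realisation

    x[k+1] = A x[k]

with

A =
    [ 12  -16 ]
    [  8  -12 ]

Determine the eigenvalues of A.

-4, 4

det(zI - A) = z^2 - (tr A)z + det A, with tr A = 12 + (-12) = 0 and det A = 12·(-12) - (-16)·8 = -144 - (-128) = -16.
So p(z) = det(zI - A) = z^2 - 16.
Factor z^2 - 16: two numbers with sum 0 and product -16 are 4 and -4, so z^2 - 16 = (z - 4)(z + 4).
Hence p(z) = (z - 4) (z + 4), with roots -4, 4.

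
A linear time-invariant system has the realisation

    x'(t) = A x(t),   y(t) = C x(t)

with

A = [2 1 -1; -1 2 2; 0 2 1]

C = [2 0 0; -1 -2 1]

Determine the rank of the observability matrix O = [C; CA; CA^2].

CA = [[4, 2, -2], [0, -3, -2]]
CA^2 = [[6, 4, -2], [3, -10, -8]]
Observability matrix O = [C; CA; CA^2] = [[2, 0, 0], [-1, -2, 1], [4, 2, -2], [0, -3, -2], [6, 4, -2], [3, -10, -8]]
Take the 3×3 submatrix of O formed by rows 1, 2, 3: [[2, 0, 0], [-1, -2, 1], [4, 2, -2]]. Its determinant is 2·((-2)·(-2) - 1·2) - 0·((-1)·(-2) - 1·4) + 0·((-1)·2 - (-2)·4) = 2·2 - 0·(-2) + 0·6 = 4 ≠ 0.
So rank(O) ≥ 3; since O has 3 columns, rank(O) = 3.
rank(O) = 3 = n, so the pair (A, C) is completely observable.

3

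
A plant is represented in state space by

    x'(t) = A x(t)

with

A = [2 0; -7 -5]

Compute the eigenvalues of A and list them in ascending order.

det(sI - A) = s^2 - (tr A)s + det A, with tr A = 2 + (-5) = -3 and det A = 2·(-5) - 0·(-7) = -10 - 0 = -10.
So p(s) = det(sI - A) = s^2 + 3s - 10.
Factor s^2 + 3s - 10: two numbers with sum -3 and product -10 are 2 and -5, so s^2 + 3s - 10 = (s - 2)(s + 5).
Hence p(s) = (s - 2) (s + 5), with roots -5, 2.
At least one eigenvalue has non-negative real part, so the system is not asymptotically stable.

-5, 2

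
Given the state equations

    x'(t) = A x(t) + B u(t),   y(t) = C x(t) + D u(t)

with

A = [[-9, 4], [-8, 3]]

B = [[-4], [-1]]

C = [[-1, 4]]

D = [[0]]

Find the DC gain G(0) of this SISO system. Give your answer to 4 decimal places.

G(0) = C(-A)^{-1}B + D = -C A^{-1} B + D.
det A = 5, so A^{-1} = (1/5)·adj(A) = [[3/5, -4/5], [8/5, -9/5]]
A^{-1} B = [-8/5, -23/5]^T
C A^{-1} B = -84/5
G(0) = D - C A^{-1} B = 0 - (-84/5) = 84/5 ≈ 16.8000

16.8000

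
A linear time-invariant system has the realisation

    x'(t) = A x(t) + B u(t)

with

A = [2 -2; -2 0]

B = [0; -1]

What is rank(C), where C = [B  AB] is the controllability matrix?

AB = [[2], [0]]
Controllability matrix C = [B  AB] = [[0, 2], [-1, 0]]
det(C) = 0·0 - 2·(-1) = 0 - (-2) = 2 ≠ 0, so rank(C) = 2.
rank(C) = 2 = n, so the pair (A, B) is completely controllable.

2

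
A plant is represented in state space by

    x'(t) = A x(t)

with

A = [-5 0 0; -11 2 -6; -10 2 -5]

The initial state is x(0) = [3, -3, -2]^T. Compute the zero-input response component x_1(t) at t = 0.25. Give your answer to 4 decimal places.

0.8595

det(sI - A) = s^3 - (tr A)s^2 + (M11 + M22 + M33)s - det A, where Mii is the 2×2 principal minor of A obtained by deleting row i and column i.
tr A = (-5) + 2 + (-5) = -8; M11 = 2·(-5) - (-6)·2 = -10 - (-12) = 2; M22 = (-5)·(-5) - 0·(-10) = 25 - 0 = 25; M33 = (-5)·2 - 0·(-11) = -10 - 0 = -10; sum of minors = 17.
det A = (-5)·(2·(-5) - (-6)·2) - 0·((-11)·(-5) - (-6)·(-10)) + 0·((-11)·2 - 2·(-10)) = (-5)·2 - 0·(-5) + 0·(-2) = -10.
So p(s) = det(sI - A) = s^3 + 8s^2 + 17s + 10.
Rational-root test: any integer root divides 10. Testing small divisors, s = -1 works: p(-1) = -1 + 8 + (-17) + 10 = 0, so (s + 1) is a factor.
Dividing, p(s) = (s + 1)(s^2 + 7s + 10).
Factor s^2 + 7s + 10: two numbers with sum -7 and product 10 are -2 and -5, so s^2 + 7s + 10 = (s + 2)(s + 5).
Hence p(s) = (s + 1) (s + 2) (s + 5), with roots -5, -2, -1.
The eigenvalues -5, -2, -1 are distinct and real, so A is diagonalisable and x(t) = e^{At} x(0) = V diag(e^{λ_i t}) V^{-1} x(0), where the columns of V are the eigenvectors.
λ = -5: A - (-5)I = [[0, 0, 0], [-11, 7, -6], [-10, 2, 0]]. v must be orthogonal to every row; (row 2) × (row 3) = [12, 60, 48], so take v_1 = [1, 5, 4]^T.
λ = -2: A - (-2)I = [[-3, 0, 0], [-11, 4, -6], [-10, 2, -3]]. v must be orthogonal to every row; (row 1) × (row 2) = [0, -18, -12], so take v_2 = [0, -3, -2]^T.
λ = -1: A - (-1)I = [[-4, 0, 0], [-11, 3, -6], [-10, 2, -4]]. v must be orthogonal to every row; (row 1) × (row 2) = [0, -24, -12], so take v_3 = [0, 2, 1]^T.
V = [v_1 v_2 v_3] = [[1, 0, 0], [5, -3, 2], [4, -2, 1]] has det V = 1, so V^{-1} = adj(V)/det V = [[1, 0, 0], [3, 1, -2], [2, 2, -3]].
Modal coordinates z(0) = V^{-1} x(0): 1·3 + 0·(-3) + 0·(-2) = 3; 3·3 + 1·(-3) + (-2)·(-2) = 10; 2·3 + 2·(-3) + (-3)·(-2) = 6; so z(0) = [3, 10, 6]^T.
x_1(t) = Σ_i (v_i)_1 · z_i(0) · e^{λ_i t} (row 1 of V times the modal terms).
x_1(0.25) = 1·3·e^{-5·0.25} + 0·10·e^{-2·0.25} + 0·6·e^{-1·0.25} = 3·0.286505 + 0·0.606531 + 0·0.778801 = 0.8595.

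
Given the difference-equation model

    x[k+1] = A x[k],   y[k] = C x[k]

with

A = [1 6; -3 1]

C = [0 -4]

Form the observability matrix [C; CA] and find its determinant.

48

CA = [[12, -4]]
Observability matrix O = [C; CA] = [[0, -4], [12, -4]]
det(O) = 0·(-4) - (-4)·12 = 0 - (-48) = 48
Since det(O) ≠ 0, rank(O) = 2 and the system is completely observable.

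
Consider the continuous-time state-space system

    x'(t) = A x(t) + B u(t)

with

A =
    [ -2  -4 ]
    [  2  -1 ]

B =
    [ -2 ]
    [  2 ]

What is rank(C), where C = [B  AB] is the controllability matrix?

AB = [[-4], [-6]]
Controllability matrix C = [B  AB] = [[-2, -4], [2, -6]]
det(C) = (-2)·(-6) - (-4)·2 = 12 - (-8) = 20 ≠ 0, so rank(C) = 2.
rank(C) = 2 = n, so the pair (A, B) is completely controllable.

2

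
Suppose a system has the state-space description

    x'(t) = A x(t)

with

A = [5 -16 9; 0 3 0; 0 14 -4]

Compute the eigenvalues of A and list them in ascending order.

-4, 3, 5

det(sI - A) = s^3 - (tr A)s^2 + (M11 + M22 + M33)s - det A, where Mii is the 2×2 principal minor of A obtained by deleting row i and column i.
tr A = 5 + 3 + (-4) = 4; M11 = 3·(-4) - 0·14 = -12 - 0 = -12; M22 = 5·(-4) - 9·0 = -20 - 0 = -20; M33 = 5·3 - (-16)·0 = 15 - 0 = 15; sum of minors = -17.
det A = 5·(3·(-4) - 0·14) - (-16)·(0·(-4) - 0·0) + 9·(0·14 - 3·0) = 5·(-12) - (-16)·0 + 9·0 = -60.
So p(s) = det(sI - A) = s^3 - 4s^2 - 17s + 60.
Rational-root test: any integer root divides 60. Testing small divisors, s = 3 works: p(3) = 27 + (-36) + (-51) + 60 = 0, so (s - 3) is a factor.
Dividing, p(s) = (s - 3)(s^2 - s - 20).
Factor s^2 - s - 20: two numbers with sum 1 and product -20 are 5 and -4, so s^2 - s - 20 = (s - 5)(s + 4).
Hence p(s) = (s - 5) (s - 3) (s + 4), with roots -4, 3, 5.
At least one eigenvalue has non-negative real part, so the system is not asymptotically stable.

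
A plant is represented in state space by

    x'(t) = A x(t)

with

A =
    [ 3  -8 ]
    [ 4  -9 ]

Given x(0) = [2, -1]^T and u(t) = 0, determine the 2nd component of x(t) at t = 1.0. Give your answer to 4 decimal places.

1.0767

det(sI - A) = s^2 - (tr A)s + det A, with tr A = 3 + (-9) = -6 and det A = 3·(-9) - (-8)·4 = -27 - (-32) = 5.
So p(s) = det(sI - A) = s^2 + 6s + 5.
Factor s^2 + 6s + 5: two numbers with sum -6 and product 5 are -1 and -5, so s^2 + 6s + 5 = (s + 1)(s + 5).
Hence p(s) = (s + 1) (s + 5), with roots -5, -1.
The eigenvalues -5, -1 are distinct and real, so A is diagonalisable and x(t) = e^{At} x(0) = V diag(e^{λ_i t}) V^{-1} x(0), where the columns of V are the eigenvectors.
λ = -5: A - (-5)I = [[8, -8], [4, -4]]. Row 1 gives 8·v1 + (-8)·v2 = 0, so take v_1 = [1, 1]^T.
λ = -1: A - (-1)I = [[4, -8], [4, -8]]. Row 1 gives 4·v1 + (-8)·v2 = 0, so take v_2 = [2, 1]^T.
V = [v_1 v_2] = [[1, 2], [1, 1]] has det V = -1, so V^{-1} = adj(V)/det V = [[-1, 2], [1, -1]].
Modal coordinates z(0) = V^{-1} x(0): (-1)·2 + 2·(-1) = -4; 1·2 + (-1)·(-1) = 3; so z(0) = [-4, 3]^T.
x_2(t) = Σ_i (v_i)_2 · z_i(0) · e^{λ_i t} (row 2 of V times the modal terms).
x_2(1.0) = 1·(-4)·e^{-5·1.0} + 1·3·e^{-1·1.0} = (-4)·0.006738 + 3·0.367879 = 1.0767.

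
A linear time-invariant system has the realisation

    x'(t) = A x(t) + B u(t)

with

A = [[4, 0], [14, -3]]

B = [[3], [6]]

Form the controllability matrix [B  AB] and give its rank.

1

AB = [[12], [24]]
Controllability matrix C = [B  AB] = [[3, 12], [6, 24]]
Every column of C is a scalar multiple of column 1 = [3, 6] (multipliers 1, 4), so the columns span a one-dimensional space.
C ≠ 0, hence rank(C) = 1.
rank(C) = 1 < n = 2, so the pair (A, B) is not completely controllable.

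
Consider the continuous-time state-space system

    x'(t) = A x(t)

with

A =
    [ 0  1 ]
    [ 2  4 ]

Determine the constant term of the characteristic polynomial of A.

For a 2×2 matrix, det(sI - A) = s^2 - (tr A)s + det A.
tr A = 4, det A = -2.
So p(s) = s^2 - 4s - 2.
The constant term is -2.

-2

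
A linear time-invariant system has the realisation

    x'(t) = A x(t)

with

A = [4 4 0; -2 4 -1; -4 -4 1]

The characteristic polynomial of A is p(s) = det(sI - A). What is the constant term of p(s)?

Expand det(sI - A) for the 3×3 matrix.
p(s) = s^3 - 9s^2 + 28s - 24.
(Check: constant term = det(-A) = (-1)^3 det A = -24; coefficient of s^2 = -tr A = -9.)
The constant term is -24.

-24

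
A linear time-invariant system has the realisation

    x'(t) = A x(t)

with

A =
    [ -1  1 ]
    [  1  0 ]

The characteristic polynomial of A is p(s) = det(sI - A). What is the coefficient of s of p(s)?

1

For a 2×2 matrix, det(sI - A) = s^2 - (tr A)s + det A.
tr A = -1, det A = -1.
So p(s) = s^2 + s - 1.
The coefficient of s is 1.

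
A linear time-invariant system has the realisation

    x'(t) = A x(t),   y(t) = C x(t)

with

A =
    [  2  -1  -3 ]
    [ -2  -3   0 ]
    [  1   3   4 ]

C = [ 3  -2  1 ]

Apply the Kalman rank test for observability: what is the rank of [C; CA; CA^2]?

3

CA = [[11, 6, -5]]
CA^2 = [[5, -44, -53]]
Observability matrix O = [C; CA; CA^2] = [[3, -2, 1], [11, 6, -5], [5, -44, -53]]
det(O) = 3·(6·(-53) - (-5)·(-44)) - (-2)·(11·(-53) - (-5)·5) + 1·(11·(-44) - 6·5) = 3·(-538) - (-2)·(-558) + 1·(-514) = -3244 ≠ 0, so rank(O) = 3.
rank(O) = 3 = n, so the pair (A, C) is completely observable.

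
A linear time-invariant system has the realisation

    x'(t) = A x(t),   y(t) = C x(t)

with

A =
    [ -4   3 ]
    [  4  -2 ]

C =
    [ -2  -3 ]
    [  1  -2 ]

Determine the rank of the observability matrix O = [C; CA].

2

CA = [[-4, 0], [-12, 7]]
Observability matrix O = [C; CA] = [[-2, -3], [1, -2], [-4, 0], [-12, 7]]
Take the 2×2 submatrix of O formed by rows 1, 2: [[-2, -3], [1, -2]]. Its determinant is (-2)·(-2) - (-3)·1 = 4 - (-3) = 7 ≠ 0.
So rank(O) ≥ 2; since O has 2 columns, rank(O) = 2.
rank(O) = 2 = n, so the pair (A, C) is completely observable.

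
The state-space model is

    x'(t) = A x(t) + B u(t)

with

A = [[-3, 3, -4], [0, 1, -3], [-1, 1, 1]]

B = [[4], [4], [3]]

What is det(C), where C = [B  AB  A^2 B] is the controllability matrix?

1195

AB = [[-12], [-5], [3]]
A^2B = [[9], [-14], [10]]
Controllability matrix C = [B  AB  A^2B] = [[4, -12, 9], [4, -5, -14], [3, 3, 10]]
Expanding along the first row, det(C) = 4·((-5)·10 - (-14)·3) - (-12)·(4·10 - (-14)·3) + 9·(4·3 - (-5)·3) = 4·(-8) - (-12)·82 + 9·27 = 1195
Since det(C) ≠ 0, rank(C) = 3 and the system is completely controllable.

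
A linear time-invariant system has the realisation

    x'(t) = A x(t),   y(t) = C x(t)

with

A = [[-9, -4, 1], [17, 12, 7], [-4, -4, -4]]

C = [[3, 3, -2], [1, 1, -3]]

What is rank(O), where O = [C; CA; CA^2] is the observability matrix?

CA = [[32, 32, 32], [20, 20, 20]]
CA^2 = [[128, 128, 128], [80, 80, 80]]
Observability matrix O = [C; CA; CA^2] = [[3, 3, -2], [1, 1, -3], [32, 32, 32], [20, 20, 20], [128, 128, 128], [80, 80, 80]]
The columns c1, c2, c3 of O are linearly dependent: -c1 + c2 = 0 (check each entry), so rank(O) ≤ 2.
The 2×2 minor from rows 1, 2, columns 1, 3 is 3·(-3) - (-2)·1 = -9 - (-2) = -7 ≠ 0, so rank(O) = 2.
rank(O) = 2 < n = 3, so the pair (A, C) is not completely observable.

2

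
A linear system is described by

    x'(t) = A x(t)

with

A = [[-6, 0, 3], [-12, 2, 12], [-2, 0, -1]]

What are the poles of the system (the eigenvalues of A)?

det(sI - A) = s^3 - (tr A)s^2 + (M11 + M22 + M33)s - det A, where Mii is the 2×2 principal minor of A obtained by deleting row i and column i.
tr A = (-6) + 2 + (-1) = -5; M11 = 2·(-1) - 12·0 = -2 - 0 = -2; M22 = (-6)·(-1) - 3·(-2) = 6 - (-6) = 12; M33 = (-6)·2 - 0·(-12) = -12 - 0 = -12; sum of minors = -2.
det A = (-6)·(2·(-1) - 12·0) - 0·((-12)·(-1) - 12·(-2)) + 3·((-12)·0 - 2·(-2)) = (-6)·(-2) - 0·36 + 3·4 = 24.
So p(s) = det(sI - A) = s^3 + 5s^2 - 2s - 24.
Rational-root test: any integer root divides -24. Testing small divisors, s = 2 works: p(2) = 8 + 20 + (-4) + (-24) = 0, so (s - 2) is a factor.
Dividing, p(s) = (s - 2)(s^2 + 7s + 12).
Factor s^2 + 7s + 12: two numbers with sum -7 and product 12 are -3 and -4, so s^2 + 7s + 12 = (s + 3)(s + 4).
Hence p(s) = (s - 2) (s + 3) (s + 4), with roots -4, -3, 2.
At least one eigenvalue has non-negative real part, so the system is not asymptotically stable.

-4, -3, 2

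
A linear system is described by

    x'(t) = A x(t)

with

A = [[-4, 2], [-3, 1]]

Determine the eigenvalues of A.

det(sI - A) = s^2 - (tr A)s + det A, with tr A = (-4) + 1 = -3 and det A = (-4)·1 - 2·(-3) = -4 - (-6) = 2.
So p(s) = det(sI - A) = s^2 + 3s + 2.
Factor s^2 + 3s + 2: two numbers with sum -3 and product 2 are -1 and -2, so s^2 + 3s + 2 = (s + 1)(s + 2).
Hence p(s) = (s + 1) (s + 2), with roots -2, -1.
All eigenvalues have negative real part, so the system is asymptotically stable.

-2, -1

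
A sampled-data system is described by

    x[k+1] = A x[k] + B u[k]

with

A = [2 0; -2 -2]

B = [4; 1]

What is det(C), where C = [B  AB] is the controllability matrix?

-48

AB = [[8], [-10]]
Controllability matrix C = [B  AB] = [[4, 8], [1, -10]]
det(C) = 4·(-10) - 8·1 = -40 - 8 = -48
Since det(C) ≠ 0, rank(C) = 2 and the system is completely controllable.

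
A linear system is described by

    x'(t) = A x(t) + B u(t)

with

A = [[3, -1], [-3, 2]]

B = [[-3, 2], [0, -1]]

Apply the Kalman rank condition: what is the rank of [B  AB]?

AB = [[-9, 7], [9, -8]]
Controllability matrix C = [B  AB] = [[-3, 2, -9, 7], [0, -1, 9, -8]]
Take the 2×2 submatrix of C formed by columns 1, 2: [[-3, 2], [0, -1]]. Its determinant is (-3)·(-1) - 2·0 = 3 - 0 = 3 ≠ 0.
So rank(C) ≥ 2; since C has 2 rows, rank(C) = 2.
rank(C) = 2 = n, so the pair (A, B) is completely controllable.

2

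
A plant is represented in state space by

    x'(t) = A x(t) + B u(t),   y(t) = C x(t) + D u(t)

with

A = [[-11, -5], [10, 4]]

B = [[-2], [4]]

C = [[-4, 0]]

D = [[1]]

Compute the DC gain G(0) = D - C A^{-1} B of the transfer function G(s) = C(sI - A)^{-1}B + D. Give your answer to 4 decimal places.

9.0000

G(0) = C(-A)^{-1}B + D = -C A^{-1} B + D.
det A = 6, so A^{-1} = (1/6)·adj(A) = [[2/3, 5/6], [-5/3, -11/6]]
A^{-1} B = [2, -4]^T
C A^{-1} B = -8
G(0) = D - C A^{-1} B = 1 - (-8) = 9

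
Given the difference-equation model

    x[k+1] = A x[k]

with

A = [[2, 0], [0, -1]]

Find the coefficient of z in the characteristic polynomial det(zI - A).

-1

For a 2×2 matrix, det(zI - A) = z^2 - (tr A)z + det A.
tr A = 1, det A = -2.
So p(z) = z^2 - z - 2.
The coefficient of z is -1.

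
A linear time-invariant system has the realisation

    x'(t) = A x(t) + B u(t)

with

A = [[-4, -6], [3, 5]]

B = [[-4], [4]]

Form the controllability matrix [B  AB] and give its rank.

AB = [[-8], [8]]
Controllability matrix C = [B  AB] = [[-4, -8], [4, 8]]
Every column of C is a scalar multiple of column 1 = [-4, 4] (multipliers 1, 2), so the columns span a one-dimensional space.
C ≠ 0, hence rank(C) = 1.
rank(C) = 1 < n = 2, so the pair (A, B) is not completely controllable.

1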